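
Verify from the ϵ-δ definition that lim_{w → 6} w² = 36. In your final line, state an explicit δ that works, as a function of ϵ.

δ = min(1, ϵ/13)

Let ϵ > 0. We seek δ > 0 with 0 < |w − 6| < δ ⇒ |w² − 36| < ϵ.
Factor: w² − 36 = (w − 6)(w + 6), so |w² − 36| = |w − 6|·|w + 6|.
Restrict δ ≤ 1. Then |w − 6| < 1 gives |w| < 7, so by the triangle inequality |w + 6| ≤ 7 + 6 = 13.
Hence |w² − 36| ≤ 13|w − 6|, which is < ϵ once |w − 6| < ϵ/13.
Take δ = min(1, ϵ/13). If 0 < |w − 6| < δ then both bounds hold and |w² − 36| ≤ 13|w − 6| < 13·(ϵ/13) = ϵ.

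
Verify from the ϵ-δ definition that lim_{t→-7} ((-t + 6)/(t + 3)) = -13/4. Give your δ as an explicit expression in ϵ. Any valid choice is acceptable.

Let ϵ > 0. We want δ > 0 with 0 < |t + 7| < δ ⇒ |(-t + 6)/(t + 3) + 13/4| < ϵ.
Combining over a common denominator, (-t + 6)/(t + 3) + 13/4 = [(-t + 6)·(-4) − 13·(t + 3)] / [(-4)·(t + 3)] = -9(t + 7) / ((-4)(t + 3)).
So |(-t + 6)/(t + 3) + 13/4| = 9|t + 7| / (4·|t + 3|).
Restrict δ ≤ 2. Then |t + 7| < 2 gives |t + 3| = |(t + 7) + (-4)| ≥ 4 − 2 = 2.
Hence |(-t + 6)/(t + 3) + 13/4| < 9|t + 7|/(4·2) = (9/8)|t + 7|, which is < ϵ once |t + 7| < (8/9)ϵ.
Take δ = min(2, (8/9)ϵ). Then 0 < |t + 7| < δ forces both bounds, so |(-t + 6)/(t + 3) + 13/4| < ϵ.

δ = min(2, (8/9)ϵ)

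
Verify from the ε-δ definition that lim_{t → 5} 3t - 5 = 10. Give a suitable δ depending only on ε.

δ = ε/3

Suppose ε > 0. We need δ > 0 so that 0 < |t − 5| < δ implies |(3t - 5) − 10| < ε.
Since (3t - 5) − 10 = 3(t − 5), we have |(3t - 5) − 10| = 3|t − 5|.
Thus it suffices that |t − 5| < ε/3.
Take δ = ε/3. If 0 < |t − 5| < δ then |(3t - 5) − 10| = 3|t − 5| < 3·(ε/3) = ε.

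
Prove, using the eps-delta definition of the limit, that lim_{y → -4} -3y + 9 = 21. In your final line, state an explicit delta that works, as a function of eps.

Let eps > 0. We need delta > 0 so that 0 < |y + 4| < delta implies |(-3y + 9) − 21| < eps.
|(-3y + 9) − 21| = |-3y - 12| = 3|y + 4|.
Thus it suffices that |y + 4| < eps/3.
Take delta = eps/3. If 0 < |y + 4| < delta then |(-3y + 9) − 21| = 3|y + 4| < 3·(eps/3) = eps.

delta = eps/3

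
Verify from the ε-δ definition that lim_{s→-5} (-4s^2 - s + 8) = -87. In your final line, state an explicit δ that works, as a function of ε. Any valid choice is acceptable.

δ = min(1, ε/43)

Suppose ε > 0. We want δ > 0 such that 0 < |s + 5| < δ implies |(-4s^2 - s + 8) + 87| < ε.
(-4s^2 - s + 8) + 87 = -4s^2 - s + 95 = (s + 5)(-4s + 19).
So |(-4s^2 - s + 8) + 87| = |s + 5|·|-4s + 19|.
Assume first that |s + 5| < 1, so |s| < 6. Then |-4s + 19| ≤ 4·6 + 19 = 43.
Hence |(-4s^2 - s + 8) + 87| ≤ 43|s + 5| < ε provided |s + 5| < ε/43.
Take δ = min(1, ε/43). Then 0 < |s + 5| < δ gives both |s + 5| < 1 and |s + 5| < ε/43, so |(-4s^2 - s + 8) + 87| < ε.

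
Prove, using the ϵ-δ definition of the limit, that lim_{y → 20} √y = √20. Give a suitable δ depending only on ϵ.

Let ϵ > 0. We want δ > 0 such that 0 < |y − 20| < δ implies |√y − √20| < ϵ.
Multiplying by the conjugate, |√y − √20| = |y − 20|/(√y + √20).
Restrict δ ≤ 20 so that |y − 20| < 20 forces y > 0, and then √y + √20 > √20.
Hence |√y − √20| < |y − 20|/√20, which is < ϵ once |y − 20| < √20·ϵ.
Take δ = min(20, √20·ϵ). If 0 < |y − 20| < δ then y > 0 and |√y − √20| < |y − 20|/√20 < ϵ.

δ = min(20, √20·ϵ)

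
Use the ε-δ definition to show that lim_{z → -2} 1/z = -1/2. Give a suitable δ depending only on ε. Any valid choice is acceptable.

δ = min(1, 2ε)

Suppose ε > 0. We seek δ > 0 such that 0 < |z + 2| < δ implies |1/z + 1/2| < ε.
|1/z + 1/2| = |-2 − z|/(2·|z|) = |z + 2|/(2|z|).
Restrict δ ≤ 1. Then |z + 2| < 1 gives |z| > 1, so 2|z| > 2.
Then |1/z + 1/2| < |z + 2|/2, which is < ε when |z + 2| < 2ε.
Take δ = min(1, 2ε). Then 0 < |z + 2| < δ gives both |z + 2| < 1 and |z + 2| < 2ε, so |1/z + 1/2| < ε.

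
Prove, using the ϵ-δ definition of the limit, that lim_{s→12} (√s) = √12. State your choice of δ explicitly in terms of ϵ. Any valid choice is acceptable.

Let ϵ > 0 be given. We want δ > 0 such that 0 < |s − 12| < δ implies |√s − √12| < ϵ.
Multiplying by the conjugate, |√s − √12| = |s − 12|/(√s + √12).
Restrict δ ≤ 12 so that |s − 12| < 12 forces s > 0, and then √s + √12 > √12.
Hence |√s − √12| < |s − 12|/√12, which is < ϵ once |s − 12| < √12·ϵ.
Take δ = min(12, √12·ϵ). If 0 < |s − 12| < δ then s > 0 and |√s − √12| < |s − 12|/√12 < ϵ.

δ = min(12, √12·ϵ)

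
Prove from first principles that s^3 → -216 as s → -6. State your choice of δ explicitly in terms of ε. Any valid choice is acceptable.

Let ε > 0 be given. We seek δ > 0 with 0 < |s + 6| < δ ⇒ |s^3 + 216| < ε.
Factor: s^3 + 216 = (s + 6)(s^2 - 6s + 36), so |s^3 + 216| = |s + 6|·|s^2 - 6s + 36|.
Restrict δ ≤ 1. Then |s + 6| < 1 gives |s| < 7, so by the triangle inequality |s^2 - 6s + 36| ≤ 7^2 + 6·7 + 36 = 127.
Hence |s^3 + 216| ≤ 127|s + 6|, which is < ε once |s + 6| < ε/127.
Take δ = min(1, ε/127). If 0 < |s + 6| < δ then both bounds hold and |s^3 + 216| ≤ 127|s + 6| < 127·(ε/127) = ε.

δ = min(1, ε/127)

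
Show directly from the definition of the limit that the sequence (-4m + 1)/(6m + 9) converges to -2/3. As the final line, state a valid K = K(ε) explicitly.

K = (7/6)/ε

Let ε > 0. For m ≥ 1, |(-4m + 1)/(6m + 9) + 2/3| = |42|/(6(6m + 9)) = 42/(6(6m + 9)).
Since 6m + 9 ≥ 6m for m ≥ 1, this is ≤ 42/(6·6m) = (7/6)/m.
So |(-4m + 1)/(6m + 9) + 2/3| < ε whenever m > (7/6)/ε.
Take K = (7/6)/ε. If m > K then |(-4m + 1)/(6m + 9) + 2/3| ≤ (7/6)/m < ε.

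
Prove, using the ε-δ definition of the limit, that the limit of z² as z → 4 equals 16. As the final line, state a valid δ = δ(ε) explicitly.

Fix ε > 0. We seek δ > 0 with 0 < |z − 4| < δ ⇒ |z² − 16| < ε.
Factor: z² − 16 = (z − 4)(z + 4), so |z² − 16| = |z − 4|·|z + 4|.
Impose δ ≤ 1 so that |z| < 5; then |z + 4| ≤ 9.
Hence |z² − 16| ≤ 9|z − 4|, which is < ε once |z − 4| < ε/9.
Take δ = min(1, ε/9). If 0 < |z − 4| < δ then both bounds hold and |z² − 16| ≤ 9|z − 4| < 9·(ε/9) = ε.

δ = min(1, ε/9)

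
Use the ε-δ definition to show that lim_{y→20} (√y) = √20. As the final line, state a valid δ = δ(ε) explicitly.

Fix ε > 0. We want δ > 0 such that 0 < |y − 20| < δ implies |√y − √20| < ε.
Multiplying by the conjugate, |√y − √20| = |y − 20|/(√y + √20).
Restrict δ ≤ 20 so that |y − 20| < 20 forces y > 0, and then √y + √20 > √20.
Hence |√y − √20| < |y − 20|/√20, which is < ε once |y − 20| < √20·ε.
Take δ = min(20, √20·ε). If 0 < |y − 20| < δ then y > 0 and |√y − √20| < |y − 20|/√20 < ε.

δ = min(20, √20·ε)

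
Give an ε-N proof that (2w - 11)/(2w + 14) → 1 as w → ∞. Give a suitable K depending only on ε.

K = (25/2)/ε

Let ε > 0 be given. We seek K > 0 such that w > K implies |(2w - 11)/(2w + 14) − 1| < ε.
(2w - 11)/(2w + 14) − 1 = (2(2w - 11) − 2(2w + 14)) / (2(2w + 14)) = -50/(2(2w + 14)).
For w > 0 we have 2w + 14 > 2w, so |(2w - 11)/(2w + 14) − 1| = 50/(2(2w + 14)) < 50/(2·2w) = (25/2)/w.
Thus |(2w - 11)/(2w + 14) − 1| < ε whenever w > (25/2)/ε.
Take K = (25/2)/ε. If w > K then |(2w - 11)/(2w + 14) − 1| < (25/2)/w < ε.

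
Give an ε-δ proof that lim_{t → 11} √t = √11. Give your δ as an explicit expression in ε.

δ = min(11, √11·ε)

Fix ε > 0. We want δ > 0 such that 0 < |t − 11| < δ implies |√t − √11| < ε.
Multiplying by the conjugate, |√t − √11| = |t − 11|/(√t + √11).
Restrict δ ≤ 11 so that |t − 11| < 11 forces t > 0, and then √t + √11 > √11.
Hence |√t − √11| < |t − 11|/√11, which is < ε once |t − 11| < √11·ε.
Take δ = min(11, √11·ε). If 0 < |t − 11| < δ then t > 0 and |√t − √11| < |t − 11|/√11 < ε.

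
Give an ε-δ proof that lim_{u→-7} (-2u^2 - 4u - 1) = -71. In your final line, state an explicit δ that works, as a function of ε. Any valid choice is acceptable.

δ = min(1, ε/26)

Let ε > 0 be given. We want δ > 0 such that 0 < |u + 7| < δ implies |(-2u^2 - 4u - 1) + 71| < ε.
(-2u^2 - 4u - 1) + 71 = -2u^2 - 4u + 70 = (u + 7)(-2u + 10).
So |(-2u^2 - 4u - 1) + 71| = |u + 7|·|-2u + 10|.
Assume first that |u + 7| < 1, so |u| < 8. Then |-2u + 10| ≤ 2·8 + 10 = 26.
Hence |(-2u^2 - 4u - 1) + 71| ≤ 26|u + 7| < ε provided |u + 7| < ε/26.
Choosing δ = min(1, ε/26) ensures both conditions, hence |(-2u^2 - 4u - 1) + 71| < ε.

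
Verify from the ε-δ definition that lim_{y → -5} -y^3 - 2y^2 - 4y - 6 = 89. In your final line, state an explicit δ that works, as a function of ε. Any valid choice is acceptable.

Fix ε > 0. We want δ > 0 such that 0 < |y + 5| < δ implies |(-y^3 - 2y^2 - 4y - 6) − 89| < ε.
(-y^3 - 2y^2 - 4y - 6) − 89 = -y^3 - 2y^2 - 4y - 95 = (y + 5)(-y^2 + 3y - 19).
So |(-y^3 - 2y^2 - 4y - 6) − 89| = |y + 5|·|-y^2 + 3y - 19|.
Assume first that |y + 5| < 2, so |y| < 7. Then |-y^2 + 3y - 19| ≤ 7^2 + 3·7 + 19 = 89.
Hence |(-y^3 - 2y^2 - 4y - 6) − 89| ≤ 89|y + 5| < ε provided |y + 5| < ε/89.
Take δ = min(2, ε/89). Then 0 < |y + 5| < δ gives both |y + 5| < 2 and |y + 5| < ε/89, so |(-y^3 - 2y^2 - 4y - 6) − 89| < ε.

δ = min(2, ε/89)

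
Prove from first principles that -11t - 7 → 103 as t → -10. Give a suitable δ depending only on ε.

Let ε > 0. We need δ > 0 so that 0 < |t + 10| < δ implies |(-11t - 7) − 103| < ε.
Since (-11t - 7) − 103 = -11(t + 10), we have |(-11t - 7) − 103| = 11|t + 10|.
Thus it suffices that |t + 10| < ε/11.
Choosing δ = ε/11 gives |(-11t - 7) − 103| = 11|t + 10| < ε whenever |t + 10| < δ.

δ = ε/11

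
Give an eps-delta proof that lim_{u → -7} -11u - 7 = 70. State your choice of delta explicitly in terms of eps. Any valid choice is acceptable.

delta = eps/11

Let eps > 0 be given. We need delta > 0 so that 0 < |u + 7| < delta implies |(-11u - 7) − 70| < eps.
Since (-11u - 7) − 70 = -11(u + 7), we have |(-11u - 7) − 70| = 11|u + 7|.
Thus it suffices that |u + 7| < eps/11.
Take delta = eps/11. If 0 < |u + 7| < delta then |(-11u - 7) − 70| = 11|u + 7| < 11·(eps/11) = eps.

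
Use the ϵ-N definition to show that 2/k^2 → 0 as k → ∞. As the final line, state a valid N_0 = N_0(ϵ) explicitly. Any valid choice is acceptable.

N_0 = (2/ϵ)^{1/2}

Suppose ϵ > 0. For k ≥ 1, |2/k^2 − 0| = 2/k^2.
2/k^2 < ϵ ⇔ k^2 > 2/ϵ ⇔ k > (2/ϵ)^{1/2}.
Take N_0 = (2/ϵ)^{1/2}. Then k > N_0 implies 2/k^2 < ϵ.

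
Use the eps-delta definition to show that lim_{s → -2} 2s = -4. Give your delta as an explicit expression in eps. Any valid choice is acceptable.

delta = eps/2

Suppose eps > 0. We need delta > 0 so that 0 < |s + 2| < delta implies |(2s) + 4| < eps.
Since (2s) + 4 = 2(s + 2), we have |(2s) + 4| = 2|s + 2|.
Thus it suffices that |s + 2| < eps/2.
Take delta = eps/2. If 0 < |s + 2| < delta then |(2s) + 4| = 2|s + 2| < 2·(eps/2) = eps.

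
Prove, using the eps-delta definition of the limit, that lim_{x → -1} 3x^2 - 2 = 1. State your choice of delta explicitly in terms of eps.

delta = min(1, eps/9)

Let eps > 0 be given. We want delta > 0 such that 0 < |x + 1| < delta implies |(3x^2 - 2) − 1| < eps.
(3x^2 - 2) − 1 = 3x^2 - 3 = (x + 1)(3x - 3).
So |(3x^2 - 2) − 1| = |x + 1|·|3x - 3|.
Assume first that |x + 1| < 1, so |x| < 2. Then |3x - 3| ≤ 3·2 + 3 = 9.
Hence |(3x^2 - 2) − 1| ≤ 9|x + 1| < eps provided |x + 1| < eps/9.
Choosing delta = min(1, eps/9) ensures both conditions, hence |(3x^2 - 2) − 1| < eps.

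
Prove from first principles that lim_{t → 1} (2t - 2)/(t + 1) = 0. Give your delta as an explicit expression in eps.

Fix eps > 0. We want delta > 0 with 0 < |t − 1| < delta ⇒ |(2t - 2)/(t + 1) − 0| < eps.
Combining over a common denominator, (2t - 2)/(t + 1) − 0 = [(2t - 2)·2 − 0·(t + 1)] / [2·(t + 1)] = 4(t − 1) / (2(t + 1)).
So |(2t - 2)/(t + 1) − 0| = 4|t − 1| / (2·|t + 1|).
Restrict delta ≤ 1. Then |t − 1| < 1 gives |t + 1| = |(t − 1) + 2| ≥ 2 − 1 = 1.
Hence |(2t - 2)/(t + 1) − 0| < 4|t − 1|/(2·1) = 2|t − 1|, which is < eps once |t − 1| < (1/2)eps.
Take delta = min(1, (1/2)eps). Then 0 < |t − 1| < delta forces both bounds, so |(2t - 2)/(t + 1) − 0| < eps.

delta = min(1, (1/2)eps)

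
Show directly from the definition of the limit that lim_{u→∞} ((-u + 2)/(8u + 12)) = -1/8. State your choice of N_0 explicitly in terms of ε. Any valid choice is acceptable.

Suppose ε > 0. We seek N_0 > 0 such that u > N_0 implies |(-u + 2)/(8u + 12) + 1/8| < ε.
(-u + 2)/(8u + 12) + 1/8 = (8(-u + 2) − (-1)(8u + 12)) / (8(8u + 12)) = 28/(8(8u + 12)).
For u > 0 we have 8u + 12 > 8u, so |(-u + 2)/(8u + 12) + 1/8| = 28/(8(8u + 12)) < 28/(8·8u) = (7/16)/u.
Thus |(-u + 2)/(8u + 12) + 1/8| < ε whenever u > (7/16)/ε.
Take N_0 = (7/16)/ε. If u > N_0 then |(-u + 2)/(8u + 12) + 1/8| < (7/16)/u < ε.

N_0 = (7/16)/ε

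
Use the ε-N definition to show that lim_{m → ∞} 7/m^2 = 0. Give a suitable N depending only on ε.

N = (7/ε)^{1/2}

Let ε > 0 be given. For m ≥ 1, |7/m^2 − 0| = 7/m^2.
7/m^2 < ε ⇔ m^2 > 7/ε ⇔ m > (7/ε)^{1/2}.
Take N = (7/ε)^{1/2}. Then m > N implies 7/m^2 < ε.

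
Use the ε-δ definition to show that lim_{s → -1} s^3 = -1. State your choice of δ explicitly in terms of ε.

Let ε > 0 be given. We seek δ > 0 with 0 < |s + 1| < δ ⇒ |s^3 + 1| < ε.
Factor: s^3 + 1 = (s + 1)(s^2 - s + 1), so |s^3 + 1| = |s + 1|·|s^2 - s + 1|.
Restrict δ ≤ 1. Then |s + 1| < 1 gives |s| < 2, so by the triangle inequality |s^2 - s + 1| ≤ 2^2 + 2 + 1 = 7.
Hence |s^3 + 1| ≤ 7|s + 1|, which is < ε once |s + 1| < ε/7.
Take δ = min(1, ε/7). If 0 < |s + 1| < δ then both bounds hold and |s^3 + 1| ≤ 7|s + 1| < 7·(ε/7) = ε.

δ = min(1, ε/7)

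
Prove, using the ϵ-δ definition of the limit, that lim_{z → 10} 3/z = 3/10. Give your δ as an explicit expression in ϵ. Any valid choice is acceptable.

Let ϵ > 0. We seek δ > 0 such that 0 < |z − 10| < δ implies |3/z − (3/10)| < ϵ.
|3/z − (3/10)| = 3·|10 − z|/(10·|z|) = 3|z − 10|/(10|z|).
Restrict δ ≤ 5. Then |z − 10| < 5 gives |z| > 5, so 10|z| > 50.
Then |3/z − (3/10)| < 3|z − 10|/50, which is < ϵ when |z − 10| < (50/3)ϵ.
Take δ = min(5, (50/3)ϵ). Then 0 < |z − 10| < δ gives both |z − 10| < 5 and |z − 10| < (50/3)ϵ, so |3/z − (3/10)| < ϵ.

δ = min(5, (50/3)ϵ)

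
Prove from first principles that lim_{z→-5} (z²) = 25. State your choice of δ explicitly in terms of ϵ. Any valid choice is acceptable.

Suppose ϵ > 0. We seek δ > 0 with 0 < |z + 5| < δ ⇒ |z² − 25| < ϵ.
Factor: z² − 25 = (z + 5)(z - 5), so |z² − 25| = |z + 5|·|z - 5|.
Restrict δ ≤ 2. Then |z + 5| < 2 gives |z| < 7, so by the triangle inequality |z - 5| ≤ 7 + 5 = 12.
Hence |z² − 25| ≤ 12|z + 5|, which is < ϵ once |z + 5| < ϵ/12.
Take δ = min(2, ϵ/12). If 0 < |z + 5| < δ then both bounds hold and |z² − 25| ≤ 12|z + 5| < 12·(ϵ/12) = ϵ.

δ = min(2, ϵ/12)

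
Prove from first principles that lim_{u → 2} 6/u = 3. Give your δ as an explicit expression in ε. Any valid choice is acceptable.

δ = min(1, (1/3)ε)

Fix ε > 0. We seek δ > 0 such that 0 < |u − 2| < δ implies |6/u − 3| < ε.
|6/u − 3| = 6·|2 − u|/(2·|u|) = 6|u − 2|/(2|u|).
Require δ ≤ 1 so that |u| > 2 − 1 = 1, hence 2|u| > 2.
Then |6/u − 3| < 6|u − 2|/2, which is < ε when |u − 2| < (1/3)ε.
Take δ = min(1, (1/3)ε). Then 0 < |u − 2| < δ gives both |u − 2| < 1 and |u − 2| < (1/3)ε, so |6/u − 3| < ε.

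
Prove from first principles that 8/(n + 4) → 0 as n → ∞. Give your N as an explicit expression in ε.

Let ε > 0. For n ≥ 1, |8/(n + 4) − 0| = 8/(n + 4) ≤ 8/n.
We need 8/n < ε, i.e. n > 8/ε.
Take N = 8/ε. If n > N then |8/(n + 4)| ≤ 8/n < ε.

N = 8/ε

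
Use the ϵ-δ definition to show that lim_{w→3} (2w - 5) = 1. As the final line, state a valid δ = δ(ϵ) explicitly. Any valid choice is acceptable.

Suppose ϵ > 0. We need δ > 0 so that 0 < |w − 3| < δ implies |(2w - 5) − 1| < ϵ.
Since (2w - 5) − 1 = 2(w − 3), we have |(2w - 5) − 1| = 2|w − 3|.
Thus it suffices that |w − 3| < ϵ/2.
Choosing δ = ϵ/2 gives |(2w - 5) − 1| = 2|w − 3| < ϵ whenever |w − 3| < δ.

δ = ϵ/2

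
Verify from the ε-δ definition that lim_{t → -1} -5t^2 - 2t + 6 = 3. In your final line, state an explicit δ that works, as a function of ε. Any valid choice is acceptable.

δ = min(1, ε/13)

Suppose ε > 0. We want δ > 0 such that 0 < |t + 1| < δ implies |(-5t^2 - 2t + 6) − 3| < ε.
(-5t^2 - 2t + 6) − 3 = -5t^2 - 2t + 3 = (t + 1)(-5t + 3).
So |(-5t^2 - 2t + 6) − 3| = |t + 1|·|-5t + 3|.
Require δ ≤ 1. Then |t + 1| < 1 gives |t| < 2, and by the triangle inequality |-5t + 3| ≤ 5·2 + 3 = 13.
Hence |(-5t^2 - 2t + 6) − 3| ≤ 13|t + 1| < ε provided |t + 1| < ε/13.
Take δ = min(1, ε/13). Then 0 < |t + 1| < δ gives both |t + 1| < 1 and |t + 1| < ε/13, so |(-5t^2 - 2t + 6) − 3| < ε.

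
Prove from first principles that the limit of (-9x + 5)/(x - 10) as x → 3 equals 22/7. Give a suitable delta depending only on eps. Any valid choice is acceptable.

Let eps > 0 be given. We want delta > 0 with 0 < |x − 3| < delta ⇒ |(-9x + 5)/(x - 10) − (22/7)| < eps.
Combining over a common denominator, (-9x + 5)/(x - 10) − (22/7) = [(-9x + 5)·(-7) − (-22)·(x - 10)] / [(-7)·(x - 10)] = 85(x − 3) / ((-7)(x - 10)).
So |(-9x + 5)/(x - 10) − (22/7)| = 85|x − 3| / (7·|x − 10|).
Restrict delta ≤ 7/2. Then |x − 3| < 7/2 gives |x − 10| = |(x − 3) + (-7)| ≥ 7 − 7/2 = 7/2.
Hence |(-9x + 5)/(x - 10) − (22/7)| < 85|x − 3|/(7·(7/2)) = (170/49)|x − 3|, which is < eps once |x − 3| < (49/170)eps.
Take delta = min(7/2, (49/170)eps). Then 0 < |x − 3| < delta forces both bounds, so |(-9x + 5)/(x - 10) − (22/7)| < eps.

delta = min(7/2, (49/170)eps)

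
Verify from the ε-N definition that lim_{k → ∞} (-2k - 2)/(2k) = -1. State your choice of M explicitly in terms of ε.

Let ε > 0. For k ≥ 1, |(-2k - 2)/(2k) + 1| = |-4|/(2(2k)) = 4/(2(2k)).
Since 2k ≥ 2k for k ≥ 1, this is ≤ 4/(2·2k) = 1/k.
So |(-2k - 2)/(2k) + 1| < ε whenever k > 1/ε.
Take M = 1/ε. If k > M then |(-2k - 2)/(2k) + 1| ≤ 1/k < ε.

M = 1/ε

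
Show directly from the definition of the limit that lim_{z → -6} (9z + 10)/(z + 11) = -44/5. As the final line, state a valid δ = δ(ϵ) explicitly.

Let ϵ > 0. We want δ > 0 with 0 < |z + 6| < δ ⇒ |(9z + 10)/(z + 11) + 44/5| < ϵ.
Combining over a common denominator, (9z + 10)/(z + 11) + 44/5 = [(9z + 10)·5 − (-44)·(z + 11)] / [5·(z + 11)] = 89(z + 6) / (5(z + 11)).
So |(9z + 10)/(z + 11) + 44/5| = 89|z + 6| / (5·|z + 11|).
Restrict δ ≤ 5/2. Then |z + 6| < 5/2 gives |z + 11| = |(z + 6) + 5| ≥ 5 − 5/2 = 5/2.
Hence |(9z + 10)/(z + 11) + 44/5| < 89|z + 6|/(5·(5/2)) = (178/25)|z + 6|, which is < ϵ once |z + 6| < (25/178)ϵ.
Take δ = min(5/2, (25/178)ϵ). Then 0 < |z + 6| < δ forces both bounds, so |(9z + 10)/(z + 11) + 44/5| < ϵ.

δ = min(5/2, (25/178)ϵ)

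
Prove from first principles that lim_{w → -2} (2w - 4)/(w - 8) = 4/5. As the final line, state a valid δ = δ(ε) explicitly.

Let ε > 0. We want δ > 0 with 0 < |w + 2| < δ ⇒ |(2w - 4)/(w - 8) − (4/5)| < ε.
Combining over a common denominator, (2w - 4)/(w - 8) − (4/5) = [(2w - 4)·(-10) − (-8)·(w - 8)] / [(-10)·(w - 8)] = -12(w + 2) / ((-10)(w - 8)).
So |(2w - 4)/(w - 8) − (4/5)| = 12|w + 2| / (10·|w − 8|).
Require δ ≤ 5, so |w − 8| ≥ |-10| − |w + 2| > 10 − 5 = 5.
Hence |(2w - 4)/(w - 8) − (4/5)| < 12|w + 2|/(10·5) = (6/25)|w + 2|, which is < ε once |w + 2| < (25/6)ε.
Take δ = min(5, (25/6)ε). Then 0 < |w + 2| < δ forces both bounds, so |(2w - 4)/(w - 8) − (4/5)| < ε.

δ = min(5, (25/6)ε)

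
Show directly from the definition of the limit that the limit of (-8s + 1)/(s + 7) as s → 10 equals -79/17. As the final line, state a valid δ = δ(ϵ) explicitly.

Suppose ϵ > 0. We want δ > 0 with 0 < |s − 10| < δ ⇒ |(-8s + 1)/(s + 7) + 79/17| < ϵ.
Combining over a common denominator, (-8s + 1)/(s + 7) + 79/17 = [(-8s + 1)·17 − (-79)·(s + 7)] / [17·(s + 7)] = -57(s − 10) / (17(s + 7)).
So |(-8s + 1)/(s + 7) + 79/17| = 57|s − 10| / (17·|s + 7|).
Restrict δ ≤ 17/2. Then |s − 10| < 17/2 gives |s + 7| = |(s − 10) + 17| ≥ 17 − 17/2 = 17/2.
Hence |(-8s + 1)/(s + 7) + 79/17| < 57|s − 10|/(17·(17/2)) = (114/289)|s − 10|, which is < ϵ once |s − 10| < (289/114)ϵ.
Take δ = min(17/2, (289/114)ϵ). Then 0 < |s − 10| < δ forces both bounds, so |(-8s + 1)/(s + 7) + 79/17| < ϵ.

δ = min(17/2, (289/114)ϵ)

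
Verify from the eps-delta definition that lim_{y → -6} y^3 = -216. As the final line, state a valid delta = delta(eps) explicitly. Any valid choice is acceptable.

delta = min(2, eps/148)

Let eps > 0 be given. We seek delta > 0 with 0 < |y + 6| < delta ⇒ |y^3 + 216| < eps.
Factor: y^3 + 216 = (y + 6)(y^2 - 6y + 36), so |y^3 + 216| = |y + 6|·|y^2 - 6y + 36|.
Restrict delta ≤ 2. Then |y + 6| < 2 gives |y| < 8, so by the triangle inequality |y^2 - 6y + 36| ≤ 8^2 + 6·8 + 36 = 148.
Hence |y^3 + 216| ≤ 148|y + 6|, which is < eps once |y + 6| < eps/148.
Take delta = min(2, eps/148). If 0 < |y + 6| < delta then both bounds hold and |y^3 + 216| ≤ 148|y + 6| < 148·(eps/148) = eps.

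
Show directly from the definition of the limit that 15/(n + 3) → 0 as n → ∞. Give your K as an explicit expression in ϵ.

Suppose ϵ > 0. For n ≥ 1, |15/(n + 3) − 0| = 15/(n + 3) ≤ 15/n.
We need 15/n < ϵ, i.e. n > 15/ϵ.
Take K = 15/ϵ. If n > K then |15/(n + 3)| ≤ 15/n < ϵ.

K = 15/ϵ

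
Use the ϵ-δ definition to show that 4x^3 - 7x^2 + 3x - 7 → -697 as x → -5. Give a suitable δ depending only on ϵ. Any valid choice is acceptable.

Suppose ϵ > 0. We want δ > 0 such that 0 < |x + 5| < δ implies |(4x^3 - 7x^2 + 3x - 7) + 697| < ϵ.
(4x^3 - 7x^2 + 3x - 7) + 697 = 4x^3 - 7x^2 + 3x + 690 = (x + 5)(4x^2 - 27x + 138).
So |(4x^3 - 7x^2 + 3x - 7) + 697| = |x + 5|·|4x^2 - 27x + 138|.
Assume first that |x + 5| < 1, so |x| < 6. Then |4x^2 - 27x + 138| ≤ 4·6^2 + 27·6 + 138 = 444.
Hence |(4x^3 - 7x^2 + 3x - 7) + 697| ≤ 444|x + 5| < ϵ provided |x + 5| < ϵ/444.
Choosing δ = min(1, ϵ/444) ensures both conditions, hence |(4x^3 - 7x^2 + 3x - 7) + 697| < ϵ.

δ = min(1, ϵ/444)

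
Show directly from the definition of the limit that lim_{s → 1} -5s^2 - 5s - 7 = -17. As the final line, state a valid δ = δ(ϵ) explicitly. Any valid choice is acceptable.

Fix ϵ > 0. We want δ > 0 such that 0 < |s − 1| < δ implies |(-5s^2 - 5s - 7) + 17| < ϵ.
(-5s^2 - 5s - 7) + 17 = -5s^2 - 5s + 10 = (s − 1)(-5s - 10).
So |(-5s^2 - 5s - 7) + 17| = |s − 1|·|-5s - 10|.
Assume first that |s − 1| < 1, so |s| < 2. Then |-5s - 10| ≤ 5·2 + 10 = 20.
Hence |(-5s^2 - 5s - 7) + 17| ≤ 20|s − 1| < ϵ provided |s − 1| < ϵ/20.
Take δ = min(1, ϵ/20). Then 0 < |s − 1| < δ gives both |s − 1| < 1 and |s − 1| < ϵ/20, so |(-5s^2 - 5s - 7) + 17| < ϵ.

δ = min(1, ϵ/20)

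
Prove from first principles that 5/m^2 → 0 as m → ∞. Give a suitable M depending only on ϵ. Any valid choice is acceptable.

M = (5/ϵ)^{1/2}

Let ϵ > 0 be given. For m ≥ 1, |5/m^2 − 0| = 5/m^2.
5/m^2 < ϵ ⇔ m^2 > 5/ϵ ⇔ m > (5/ϵ)^{1/2}.
Take M = (5/ϵ)^{1/2}. Then m > M implies 5/m^2 < ϵ.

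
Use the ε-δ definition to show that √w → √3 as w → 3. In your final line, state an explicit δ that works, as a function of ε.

δ = min(3, √3·ε)

Let ε > 0. We want δ > 0 such that 0 < |w − 3| < δ implies |√w − √3| < ε.
Rationalise: √w − √3 = (w − 3)/(√w + √3), so |√w − √3| = |w − 3|/(√w + √3).
Restrict δ ≤ 3 so that |w − 3| < 3 forces w > 0, and then √w + √3 > √3.
Hence |√w − √3| < |w − 3|/√3, which is < ε once |w − 3| < √3·ε.
Take δ = min(3, √3·ε). If 0 < |w − 3| < δ then w > 0 and |√w − √3| < |w − 3|/√3 < ε.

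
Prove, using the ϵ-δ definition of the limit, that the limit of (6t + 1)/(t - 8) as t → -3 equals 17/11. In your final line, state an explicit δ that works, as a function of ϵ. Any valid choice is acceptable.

δ = min(11/2, (121/98)ϵ)

Let ϵ > 0. We want δ > 0 with 0 < |t + 3| < δ ⇒ |(6t + 1)/(t - 8) − (17/11)| < ϵ.
Combining over a common denominator, (6t + 1)/(t - 8) − (17/11) = [(6t + 1)·(-11) − (-17)·(t - 8)] / [(-11)·(t - 8)] = -49(t + 3) / ((-11)(t - 8)).
So |(6t + 1)/(t - 8) − (17/11)| = 49|t + 3| / (11·|t − 8|).
Require δ ≤ 11/2, so |t − 8| ≥ |-11| − |t + 3| > 11 − 11/2 = 11/2.
Hence |(6t + 1)/(t - 8) − (17/11)| < 49|t + 3|/(11·(11/2)) = (98/121)|t + 3|, which is < ϵ once |t + 3| < (121/98)ϵ.
Take δ = min(11/2, (121/98)ϵ). Then 0 < |t + 3| < δ forces both bounds, so |(6t + 1)/(t - 8) − (17/11)| < ϵ.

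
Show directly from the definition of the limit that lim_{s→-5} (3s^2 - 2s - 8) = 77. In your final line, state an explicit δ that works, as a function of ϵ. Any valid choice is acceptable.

δ = min(2, ϵ/38)

Let ϵ > 0 be given. We want δ > 0 such that 0 < |s + 5| < δ implies |(3s^2 - 2s - 8) − 77| < ϵ.
(3s^2 - 2s - 8) − 77 = 3s^2 - 2s - 85 = (s + 5)(3s - 17).
So |(3s^2 - 2s - 8) − 77| = |s + 5|·|3s - 17|.
Require δ ≤ 2. Then |s + 5| < 2 gives |s| < 7, and by the triangle inequality |3s - 17| ≤ 3·7 + 17 = 38.
Hence |(3s^2 - 2s - 8) − 77| ≤ 38|s + 5| < ϵ provided |s + 5| < ϵ/38.
Take δ = min(2, ϵ/38). Then 0 < |s + 5| < δ gives both |s + 5| < 2 and |s + 5| < ϵ/38, so |(3s^2 - 2s - 8) − 77| < ϵ.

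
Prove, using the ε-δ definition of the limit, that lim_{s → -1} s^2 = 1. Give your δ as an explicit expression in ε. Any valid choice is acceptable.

Suppose ε > 0. We seek δ > 0 with 0 < |s + 1| < δ ⇒ |s^2 − 1| < ε.
Factor: s^2 − 1 = (s + 1)(s - 1), so |s^2 − 1| = |s + 1|·|s - 1|.
Restrict δ ≤ 1. Then |s + 1| < 1 gives |s| < 2, so by the triangle inequality |s - 1| ≤ 2 + 1 = 3.
Hence |s^2 − 1| ≤ 3|s + 1|, which is < ε once |s + 1| < ε/3.
Take δ = min(1, ε/3). If 0 < |s + 1| < δ then both bounds hold and |s^2 − 1| ≤ 3|s + 1| < 3·(ε/3) = ε.

δ = min(1, ε/3)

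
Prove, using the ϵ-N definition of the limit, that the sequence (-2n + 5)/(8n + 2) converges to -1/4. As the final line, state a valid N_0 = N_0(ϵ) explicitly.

N_0 = (11/16)/ϵ

Fix ϵ > 0. For n ≥ 1, |(-2n + 5)/(8n + 2) + 1/4| = |44|/(8(8n + 2)) = 44/(8(8n + 2)).
Since 8n + 2 ≥ 8n for n ≥ 1, this is ≤ 44/(8·8n) = (11/16)/n.
So |(-2n + 5)/(8n + 2) + 1/4| < ϵ whenever n > (11/16)/ϵ.
Take N_0 = (11/16)/ϵ. If n > N_0 then |(-2n + 5)/(8n + 2) + 1/4| ≤ (11/16)/n < ϵ.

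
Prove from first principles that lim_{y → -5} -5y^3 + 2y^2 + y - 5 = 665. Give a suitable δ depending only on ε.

δ = min(2, ε/568)

Let ε > 0 be given. We want δ > 0 such that 0 < |y + 5| < δ implies |(-5y^3 + 2y^2 + y - 5) − 665| < ε.
(-5y^3 + 2y^2 + y - 5) − 665 = -5y^3 + 2y^2 + y - 670 = (y + 5)(-5y^2 + 27y - 134).
So |(-5y^3 + 2y^2 + y - 5) − 665| = |y + 5|·|-5y^2 + 27y - 134|.
Assume first that |y + 5| < 2, so |y| < 7. Then |-5y^2 + 27y - 134| ≤ 5·7^2 + 27·7 + 134 = 568.
Hence |(-5y^3 + 2y^2 + y - 5) − 665| ≤ 568|y + 5| < ε provided |y + 5| < ε/568.
Take δ = min(2, ε/568). Then 0 < |y + 5| < δ gives both |y + 5| < 2 and |y + 5| < ε/568, so |(-5y^3 + 2y^2 + y - 5) − 665| < ε.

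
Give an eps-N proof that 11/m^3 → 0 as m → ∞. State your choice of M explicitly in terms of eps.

M = (11/eps)^{1/3}

Suppose eps > 0. For m ≥ 1, |11/m^3 − 0| = 11/m^3.
11/m^3 < eps ⇔ m^3 > 11/eps ⇔ m > (11/eps)^{1/3}.
Take M = (11/eps)^{1/3}. Then m > M implies 11/m^3 < eps.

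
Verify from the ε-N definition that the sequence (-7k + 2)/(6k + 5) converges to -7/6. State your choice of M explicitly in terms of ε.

Let ε > 0. For k ≥ 1, |(-7k + 2)/(6k + 5) + 7/6| = |47|/(6(6k + 5)) = 47/(6(6k + 5)).
Since 6k + 5 ≥ 6k for k ≥ 1, this is ≤ 47/(6·6k) = (47/36)/k.
So |(-7k + 2)/(6k + 5) + 7/6| < ε whenever k > (47/36)/ε.
Take M = (47/36)/ε. If k > M then |(-7k + 2)/(6k + 5) + 7/6| ≤ (47/36)/k < ε.

M = (47/36)/ε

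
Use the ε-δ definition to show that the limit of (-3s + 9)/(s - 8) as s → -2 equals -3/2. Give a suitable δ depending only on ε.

δ = min(5, (10/3)ε)

Let ε > 0. We want δ > 0 with 0 < |s + 2| < δ ⇒ |(-3s + 9)/(s - 8) + 3/2| < ε.
Combining over a common denominator, (-3s + 9)/(s - 8) + 3/2 = [(-3s + 9)·(-10) − 15·(s - 8)] / [(-10)·(s - 8)] = 15(s + 2) / ((-10)(s - 8)).
So |(-3s + 9)/(s - 8) + 3/2| = 15|s + 2| / (10·|s − 8|).
Restrict δ ≤ 5. Then |s + 2| < 5 gives |s − 8| = |(s + 2) + (-10)| ≥ 10 − 5 = 5.
Hence |(-3s + 9)/(s - 8) + 3/2| < 15|s + 2|/(10·5) = (3/10)|s + 2|, which is < ε once |s + 2| < (10/3)ε.
Take δ = min(5, (10/3)ε). Then 0 < |s + 2| < δ forces both bounds, so |(-3s + 9)/(s - 8) + 3/2| < ε.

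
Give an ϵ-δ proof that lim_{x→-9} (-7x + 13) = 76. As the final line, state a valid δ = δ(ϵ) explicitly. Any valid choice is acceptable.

Let ϵ > 0 be given. We need δ > 0 so that 0 < |x + 9| < δ implies |(-7x + 13) − 76| < ϵ.
|(-7x + 13) − 76| = |-7x - 63| = 7|x + 9|.
Thus it suffices that |x + 9| < ϵ/7.
Choosing δ = ϵ/7 gives |(-7x + 13) − 76| = 7|x + 9| < ϵ whenever |x + 9| < δ.

δ = ϵ/7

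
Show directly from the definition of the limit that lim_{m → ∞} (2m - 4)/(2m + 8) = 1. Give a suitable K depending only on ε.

K = 6/ε

Fix ε > 0. For m ≥ 1, |(2m - 4)/(2m + 8) − 1| = |-24|/(2(2m + 8)) = 24/(2(2m + 8)).
Since 2m + 8 ≥ 2m for m ≥ 1, this is ≤ 24/(2·2m) = 6/m.
So |(2m - 4)/(2m + 8) − 1| < ε whenever m > 6/ε.
Take K = 6/ε. If m > K then |(2m - 4)/(2m + 8) − 1| ≤ 6/m < ε.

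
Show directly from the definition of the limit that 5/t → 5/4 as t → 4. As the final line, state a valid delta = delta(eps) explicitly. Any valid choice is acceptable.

Let eps > 0. We seek delta > 0 such that 0 < |t − 4| < delta implies |5/t − (5/4)| < eps.
|5/t − (5/4)| = 5·|4 − t|/(4·|t|) = 5|t − 4|/(4|t|).
Restrict delta ≤ 2. Then |t − 4| < 2 gives |t| > 2, so 4|t| > 8.
Then |5/t − (5/4)| < 5|t − 4|/8, which is < eps when |t − 4| < (8/5)eps.
Take delta = min(2, (8/5)eps). Then 0 < |t − 4| < delta gives both |t − 4| < 2 and |t − 4| < (8/5)eps, so |5/t − (5/4)| < eps.

delta = min(2, (8/5)eps)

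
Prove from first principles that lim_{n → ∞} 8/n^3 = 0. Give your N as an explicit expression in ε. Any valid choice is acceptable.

Let ε > 0. For n ≥ 1, |8/n^3 − 0| = 8/n^3.
8/n^3 < ε ⇔ n^3 > 8/ε ⇔ n > (8/ε)^{1/3}.
Take N = (8/ε)^{1/3}. Then n > N implies 8/n^3 < ε.

N = (8/ε)^{1/3}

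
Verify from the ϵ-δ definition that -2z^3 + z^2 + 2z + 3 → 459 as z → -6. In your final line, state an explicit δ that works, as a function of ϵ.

Let ϵ > 0 be given. We want δ > 0 such that 0 < |z + 6| < δ implies |(-2z^3 + z^2 + 2z + 3) − 459| < ϵ.
(-2z^3 + z^2 + 2z + 3) − 459 = -2z^3 + z^2 + 2z - 456 = (z + 6)(-2z^2 + 13z - 76).
So |(-2z^3 + z^2 + 2z + 3) − 459| = |z + 6|·|-2z^2 + 13z - 76|.
Require δ ≤ 2. Then |z + 6| < 2 gives |z| < 8, and by the triangle inequality |-2z^2 + 13z - 76| ≤ 2·8^2 + 13·8 + 76 = 308.
Hence |(-2z^3 + z^2 + 2z + 3) − 459| ≤ 308|z + 6| < ϵ provided |z + 6| < ϵ/308.
Choosing δ = min(2, ϵ/308) ensures both conditions, hence |(-2z^3 + z^2 + 2z + 3) − 459| < ϵ.

δ = min(2, ϵ/308)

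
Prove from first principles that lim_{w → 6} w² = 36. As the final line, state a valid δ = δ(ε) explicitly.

Fix ε > 0. We seek δ > 0 with 0 < |w − 6| < δ ⇒ |w² − 36| < ε.
Factor: w² − 36 = (w − 6)(w + 6), so |w² − 36| = |w − 6|·|w + 6|.
Restrict δ ≤ 1. Then |w − 6| < 1 gives |w| < 7, so by the triangle inequality |w + 6| ≤ 7 + 6 = 13.
Hence |w² − 36| ≤ 13|w − 6|, which is < ε once |w − 6| < ε/13.
Take δ = min(1, ε/13). If 0 < |w − 6| < δ then both bounds hold and |w² − 36| ≤ 13|w − 6| < 13·(ε/13) = ε.

δ = min(1, ε/13)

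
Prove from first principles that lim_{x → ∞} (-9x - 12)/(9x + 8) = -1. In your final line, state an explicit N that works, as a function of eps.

N = (4/9)/eps

Fix eps > 0. We seek N > 0 such that x > N implies |(-9x - 12)/(9x + 8) + 1| < eps.
(-9x - 12)/(9x + 8) + 1 = (9(-9x - 12) − (-9)(9x + 8)) / (9(9x + 8)) = -36/(9(9x + 8)).
For x > 0 we have 9x + 8 > 9x, so |(-9x - 12)/(9x + 8) + 1| = 36/(9(9x + 8)) < 36/(9·9x) = (4/9)/x.
Thus |(-9x - 12)/(9x + 8) + 1| < eps whenever x > (4/9)/eps.
Take N = (4/9)/eps. If x > N then |(-9x - 12)/(9x + 8) + 1| < (4/9)/x < eps.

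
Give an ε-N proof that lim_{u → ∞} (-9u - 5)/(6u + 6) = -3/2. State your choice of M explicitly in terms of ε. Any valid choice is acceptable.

M = (2/3)/ε

Fix ε > 0. We seek M > 0 such that u > M implies |(-9u - 5)/(6u + 6) + 3/2| < ε.
(-9u - 5)/(6u + 6) + 3/2 = (6(-9u - 5) − (-9)(6u + 6)) / (6(6u + 6)) = 24/(6(6u + 6)).
For u > 0 we have 6u + 6 > 6u, so |(-9u - 5)/(6u + 6) + 3/2| = 24/(6(6u + 6)) < 24/(6·6u) = (2/3)/u.
Thus |(-9u - 5)/(6u + 6) + 3/2| < ε whenever u > (2/3)/ε.
Take M = (2/3)/ε. If u > M then |(-9u - 5)/(6u + 6) + 3/2| < (2/3)/u < ε.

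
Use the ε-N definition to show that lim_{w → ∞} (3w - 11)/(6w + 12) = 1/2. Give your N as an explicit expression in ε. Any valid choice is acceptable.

Fix ε > 0. We seek N > 0 such that w > N implies |(3w - 11)/(6w + 12) − (1/2)| < ε.
(3w - 11)/(6w + 12) − (1/2) = (6(3w - 11) − 3(6w + 12)) / (6(6w + 12)) = -102/(6(6w + 12)).
For w > 0 we have 6w + 12 > 6w, so |(3w - 11)/(6w + 12) − (1/2)| = 102/(6(6w + 12)) < 102/(6·6w) = (17/6)/w.
Thus |(3w - 11)/(6w + 12) − (1/2)| < ε whenever w > (17/6)/ε.
Take N = (17/6)/ε. If w > N then |(3w - 11)/(6w + 12) − (1/2)| < (17/6)/w < ε.

N = (17/6)/ε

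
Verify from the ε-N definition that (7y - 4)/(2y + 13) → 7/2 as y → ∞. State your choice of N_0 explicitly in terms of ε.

Let ε > 0 be given. We seek N_0 > 0 such that y > N_0 implies |(7y - 4)/(2y + 13) − (7/2)| < ε.
(7y - 4)/(2y + 13) − (7/2) = (2(7y - 4) − 7(2y + 13)) / (2(2y + 13)) = -99/(2(2y + 13)).
For y > 0 we have 2y + 13 > 2y, so |(7y - 4)/(2y + 13) − (7/2)| = 99/(2(2y + 13)) < 99/(2·2y) = (99/4)/y.
Thus |(7y - 4)/(2y + 13) − (7/2)| < ε whenever y > (99/4)/ε.
Take N_0 = (99/4)/ε. If y > N_0 then |(7y - 4)/(2y + 13) − (7/2)| < (99/4)/y < ε.

N_0 = (99/4)/ε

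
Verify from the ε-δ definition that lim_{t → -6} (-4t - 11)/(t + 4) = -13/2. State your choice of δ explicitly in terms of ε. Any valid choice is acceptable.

Suppose ε > 0. We want δ > 0 with 0 < |t + 6| < δ ⇒ |(-4t - 11)/(t + 4) + 13/2| < ε.
Combining over a common denominator, (-4t - 11)/(t + 4) + 13/2 = [(-4t - 11)·(-2) − 13·(t + 4)] / [(-2)·(t + 4)] = -5(t + 6) / ((-2)(t + 4)).
So |(-4t - 11)/(t + 4) + 13/2| = 5|t + 6| / (2·|t + 4|).
Restrict δ ≤ 1. Then |t + 6| < 1 gives |t + 4| = |(t + 6) + (-2)| ≥ 2 − 1 = 1.
Hence |(-4t - 11)/(t + 4) + 13/2| < 5|t + 6|/(2·1) = (5/2)|t + 6|, which is < ε once |t + 6| < (2/5)ε.
Take δ = min(1, (2/5)ε). Then 0 < |t + 6| < δ forces both bounds, so |(-4t - 11)/(t + 4) + 13/2| < ε.

δ = min(1, (2/5)ε)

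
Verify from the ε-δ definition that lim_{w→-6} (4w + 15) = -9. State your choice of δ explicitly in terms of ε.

δ = ε/4

Let ε > 0. We need δ > 0 so that 0 < |w + 6| < δ implies |(4w + 15) + 9| < ε.
Since (4w + 15) + 9 = 4(w + 6), we have |(4w + 15) + 9| = 4|w + 6|.
So 4|w + 6| < ε exactly when |w + 6| < ε/4.
Take δ = ε/4. If 0 < |w + 6| < δ then |(4w + 15) + 9| = 4|w + 6| < 4·(ε/4) = ε.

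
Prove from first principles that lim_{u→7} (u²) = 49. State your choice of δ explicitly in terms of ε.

Fix ε > 0. We seek δ > 0 with 0 < |u − 7| < δ ⇒ |u² − 49| < ε.
Factor: u² − 49 = (u − 7)(u + 7), so |u² − 49| = |u − 7|·|u + 7|.
Restrict δ ≤ 1. Then |u − 7| < 1 gives |u| < 8, so by the triangle inequality |u + 7| ≤ 8 + 7 = 15.
Hence |u² − 49| ≤ 15|u − 7|, which is < ε once |u − 7| < ε/15.
Take δ = min(1, ε/15). If 0 < |u − 7| < δ then both bounds hold and |u² − 49| ≤ 15|u − 7| < 15·(ε/15) = ε.

δ = min(1, ε/15)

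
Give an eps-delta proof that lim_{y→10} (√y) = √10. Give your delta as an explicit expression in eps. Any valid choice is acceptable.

delta = min(10, √10·eps)

Let eps > 0. We want delta > 0 such that 0 < |y − 10| < delta implies |√y − √10| < eps.
Rationalise: √y − √10 = (y − 10)/(√y + √10), so |√y − √10| = |y − 10|/(√y + √10).
Restrict delta ≤ 10 so that |y − 10| < 10 forces y > 0, and then √y + √10 > √10.
Hence |√y − √10| < |y − 10|/√10, which is < eps once |y − 10| < √10·eps.
Take delta = min(10, √10·eps). If 0 < |y − 10| < delta then y > 0 and |√y − √10| < |y − 10|/√10 < eps.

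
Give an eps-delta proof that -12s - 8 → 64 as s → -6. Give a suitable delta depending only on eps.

delta = eps/12

Let eps > 0 be given. We need delta > 0 so that 0 < |s + 6| < delta implies |(-12s - 8) − 64| < eps.
Since (-12s - 8) − 64 = -12(s + 6), we have |(-12s - 8) − 64| = 12|s + 6|.
Thus it suffices that |s + 6| < eps/12.
Choosing delta = eps/12 gives |(-12s - 8) − 64| = 12|s + 6| < eps whenever |s + 6| < delta.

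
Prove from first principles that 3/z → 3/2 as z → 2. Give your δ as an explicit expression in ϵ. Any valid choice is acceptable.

δ = min(1, (2/3)ϵ)

Fix ϵ > 0. We seek δ > 0 such that 0 < |z − 2| < δ implies |3/z − (3/2)| < ϵ.
|3/z − (3/2)| = 3·|2 − z|/(2·|z|) = 3|z − 2|/(2|z|).
Restrict δ ≤ 1. Then |z − 2| < 1 gives |z| > 1, so 2|z| > 2.
Then |3/z − (3/2)| < 3|z − 2|/2, which is < ϵ when |z − 2| < (2/3)ϵ.
Take δ = min(1, (2/3)ϵ). Then 0 < |z − 2| < δ gives both |z − 2| < 1 and |z − 2| < (2/3)ϵ, so |3/z − (3/2)| < ϵ.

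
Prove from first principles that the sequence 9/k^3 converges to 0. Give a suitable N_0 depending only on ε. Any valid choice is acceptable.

N_0 = (9/ε)^{1/3}

Let ε > 0 be given. For k ≥ 1, |9/k^3 − 0| = 9/k^3.
9/k^3 < ε ⇔ k^3 > 9/ε ⇔ k > (9/ε)^{1/3}.
Take N_0 = (9/ε)^{1/3}. Then k > N_0 implies 9/k^3 < ε.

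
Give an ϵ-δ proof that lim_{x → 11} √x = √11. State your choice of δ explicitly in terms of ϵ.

Let ϵ > 0 be given. We want δ > 0 such that 0 < |x − 11| < δ implies |√x − √11| < ϵ.
Rationalise: √x − √11 = (x − 11)/(√x + √11), so |√x − √11| = |x − 11|/(√x + √11).
Restrict δ ≤ 11 so that |x − 11| < 11 forces x > 0, and then √x + √11 > √11.
Hence |√x − √11| < |x − 11|/√11, which is < ϵ once |x − 11| < √11·ϵ.
Take δ = min(11, √11·ϵ). If 0 < |x − 11| < δ then x > 0 and |√x − √11| < |x − 11|/√11 < ϵ.

δ = min(11, √11·ϵ)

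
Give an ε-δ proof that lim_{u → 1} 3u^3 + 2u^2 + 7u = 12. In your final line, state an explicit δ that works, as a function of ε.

δ = min(1, ε/34)

Suppose ε > 0. We want δ > 0 such that 0 < |u − 1| < δ implies |(3u^3 + 2u^2 + 7u) − 12| < ε.
(3u^3 + 2u^2 + 7u) − 12 = 3u^3 + 2u^2 + 7u - 12 = (u − 1)(3u^2 + 5u + 12).
So |(3u^3 + 2u^2 + 7u) − 12| = |u − 1|·|3u^2 + 5u + 12|.
Require δ ≤ 1. Then |u − 1| < 1 gives |u| < 2, and by the triangle inequality |3u^2 + 5u + 12| ≤ 3·2^2 + 5·2 + 12 = 34.
Hence |(3u^3 + 2u^2 + 7u) − 12| ≤ 34|u − 1| < ε provided |u − 1| < ε/34.
Take δ = min(1, ε/34). Then 0 < |u − 1| < δ gives both |u − 1| < 1 and |u − 1| < ε/34, so |(3u^3 + 2u^2 + 7u) − 12| < ε.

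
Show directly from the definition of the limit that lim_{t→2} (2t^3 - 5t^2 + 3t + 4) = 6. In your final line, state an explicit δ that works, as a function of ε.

δ = min(2, ε/37)

Let ε > 0. We want δ > 0 such that 0 < |t − 2| < δ implies |(2t^3 - 5t^2 + 3t + 4) − 6| < ε.
(2t^3 - 5t^2 + 3t + 4) − 6 = 2t^3 - 5t^2 + 3t - 2 = (t − 2)(2t^2 - t + 1).
So |(2t^3 - 5t^2 + 3t + 4) − 6| = |t − 2|·|2t^2 - t + 1|.
Require δ ≤ 2. Then |t − 2| < 2 gives |t| < 4, and by the triangle inequality |2t^2 - t + 1| ≤ 2·4^2 + 4 + 1 = 37.
Hence |(2t^3 - 5t^2 + 3t + 4) − 6| ≤ 37|t − 2| < ε provided |t − 2| < ε/37.
Take δ = min(2, ε/37). Then 0 < |t − 2| < δ gives both |t − 2| < 2 and |t − 2| < ε/37, so |(2t^3 - 5t^2 + 3t + 4) − 6| < ε.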